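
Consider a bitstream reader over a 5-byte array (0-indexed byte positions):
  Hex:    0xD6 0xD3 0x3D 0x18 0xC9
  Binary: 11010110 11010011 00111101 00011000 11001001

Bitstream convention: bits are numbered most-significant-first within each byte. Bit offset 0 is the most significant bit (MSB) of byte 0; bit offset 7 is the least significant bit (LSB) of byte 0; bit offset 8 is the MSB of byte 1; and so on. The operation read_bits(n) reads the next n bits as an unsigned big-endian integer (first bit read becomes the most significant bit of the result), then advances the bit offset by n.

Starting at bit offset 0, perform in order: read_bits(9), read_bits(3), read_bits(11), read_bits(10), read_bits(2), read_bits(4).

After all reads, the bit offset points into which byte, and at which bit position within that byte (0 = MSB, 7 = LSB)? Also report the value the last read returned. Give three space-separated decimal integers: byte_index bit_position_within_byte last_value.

Answer: 4 7 4

Derivation:
Read 1: bits[0:9] width=9 -> value=429 (bin 110101101); offset now 9 = byte 1 bit 1; 31 bits remain
Read 2: bits[9:12] width=3 -> value=5 (bin 101); offset now 12 = byte 1 bit 4; 28 bits remain
Read 3: bits[12:23] width=11 -> value=414 (bin 00110011110); offset now 23 = byte 2 bit 7; 17 bits remain
Read 4: bits[23:33] width=10 -> value=561 (bin 1000110001); offset now 33 = byte 4 bit 1; 7 bits remain
Read 5: bits[33:35] width=2 -> value=2 (bin 10); offset now 35 = byte 4 bit 3; 5 bits remain
Read 6: bits[35:39] width=4 -> value=4 (bin 0100); offset now 39 = byte 4 bit 7; 1 bits remain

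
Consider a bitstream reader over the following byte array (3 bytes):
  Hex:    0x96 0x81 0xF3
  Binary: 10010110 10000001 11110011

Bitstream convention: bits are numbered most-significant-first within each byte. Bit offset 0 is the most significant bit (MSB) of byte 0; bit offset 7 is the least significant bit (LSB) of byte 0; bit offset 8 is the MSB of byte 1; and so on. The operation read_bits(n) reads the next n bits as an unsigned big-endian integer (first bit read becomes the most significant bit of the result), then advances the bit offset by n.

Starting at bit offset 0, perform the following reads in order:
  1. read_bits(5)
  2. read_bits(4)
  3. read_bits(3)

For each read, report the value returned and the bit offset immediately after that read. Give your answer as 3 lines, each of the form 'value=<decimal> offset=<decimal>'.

Answer: value=18 offset=5
value=13 offset=9
value=0 offset=12

Derivation:
Read 1: bits[0:5] width=5 -> value=18 (bin 10010); offset now 5 = byte 0 bit 5; 19 bits remain
Read 2: bits[5:9] width=4 -> value=13 (bin 1101); offset now 9 = byte 1 bit 1; 15 bits remain
Read 3: bits[9:12] width=3 -> value=0 (bin 000); offset now 12 = byte 1 bit 4; 12 bits remain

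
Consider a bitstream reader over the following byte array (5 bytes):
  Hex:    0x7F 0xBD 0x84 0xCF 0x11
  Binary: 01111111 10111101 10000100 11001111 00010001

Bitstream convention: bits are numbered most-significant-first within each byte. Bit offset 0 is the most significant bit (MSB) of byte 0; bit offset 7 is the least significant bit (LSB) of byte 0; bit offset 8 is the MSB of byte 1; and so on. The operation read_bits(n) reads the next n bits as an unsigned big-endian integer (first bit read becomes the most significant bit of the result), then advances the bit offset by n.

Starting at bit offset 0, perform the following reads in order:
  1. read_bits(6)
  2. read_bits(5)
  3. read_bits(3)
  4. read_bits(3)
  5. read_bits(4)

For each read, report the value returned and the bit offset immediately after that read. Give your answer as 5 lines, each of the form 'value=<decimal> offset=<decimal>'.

Answer: value=31 offset=6
value=29 offset=11
value=7 offset=14
value=3 offset=17
value=0 offset=21

Derivation:
Read 1: bits[0:6] width=6 -> value=31 (bin 011111); offset now 6 = byte 0 bit 6; 34 bits remain
Read 2: bits[6:11] width=5 -> value=29 (bin 11101); offset now 11 = byte 1 bit 3; 29 bits remain
Read 3: bits[11:14] width=3 -> value=7 (bin 111); offset now 14 = byte 1 bit 6; 26 bits remain
Read 4: bits[14:17] width=3 -> value=3 (bin 011); offset now 17 = byte 2 bit 1; 23 bits remain
Read 5: bits[17:21] width=4 -> value=0 (bin 0000); offset now 21 = byte 2 bit 5; 19 bits remain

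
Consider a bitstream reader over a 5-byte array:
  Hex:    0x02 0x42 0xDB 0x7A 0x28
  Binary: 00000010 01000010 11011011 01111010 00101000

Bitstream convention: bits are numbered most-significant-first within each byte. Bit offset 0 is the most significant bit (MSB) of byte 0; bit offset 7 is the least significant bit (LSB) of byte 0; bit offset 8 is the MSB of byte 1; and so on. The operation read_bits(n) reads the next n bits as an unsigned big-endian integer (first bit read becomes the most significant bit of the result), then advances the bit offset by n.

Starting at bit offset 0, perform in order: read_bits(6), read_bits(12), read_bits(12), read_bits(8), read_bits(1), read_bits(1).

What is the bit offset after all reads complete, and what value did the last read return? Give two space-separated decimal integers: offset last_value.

Answer: 40 0

Derivation:
Read 1: bits[0:6] width=6 -> value=0 (bin 000000); offset now 6 = byte 0 bit 6; 34 bits remain
Read 2: bits[6:18] width=12 -> value=2315 (bin 100100001011); offset now 18 = byte 2 bit 2; 22 bits remain
Read 3: bits[18:30] width=12 -> value=1758 (bin 011011011110); offset now 30 = byte 3 bit 6; 10 bits remain
Read 4: bits[30:38] width=8 -> value=138 (bin 10001010); offset now 38 = byte 4 bit 6; 2 bits remain
Read 5: bits[38:39] width=1 -> value=0 (bin 0); offset now 39 = byte 4 bit 7; 1 bits remain
Read 6: bits[39:40] width=1 -> value=0 (bin 0); offset now 40 = byte 5 bit 0; 0 bits remain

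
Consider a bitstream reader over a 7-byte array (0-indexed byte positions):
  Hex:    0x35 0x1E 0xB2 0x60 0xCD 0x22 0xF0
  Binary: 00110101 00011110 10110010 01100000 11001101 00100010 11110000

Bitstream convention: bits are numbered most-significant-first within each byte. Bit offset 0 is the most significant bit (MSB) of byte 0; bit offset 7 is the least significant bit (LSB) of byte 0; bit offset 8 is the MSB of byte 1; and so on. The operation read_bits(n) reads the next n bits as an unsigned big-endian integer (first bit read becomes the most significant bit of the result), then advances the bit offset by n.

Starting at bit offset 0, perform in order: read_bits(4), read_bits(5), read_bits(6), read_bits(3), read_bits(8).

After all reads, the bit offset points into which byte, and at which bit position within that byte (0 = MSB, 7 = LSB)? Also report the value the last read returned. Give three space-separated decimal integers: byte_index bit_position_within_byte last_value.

Answer: 3 2 201

Derivation:
Read 1: bits[0:4] width=4 -> value=3 (bin 0011); offset now 4 = byte 0 bit 4; 52 bits remain
Read 2: bits[4:9] width=5 -> value=10 (bin 01010); offset now 9 = byte 1 bit 1; 47 bits remain
Read 3: bits[9:15] width=6 -> value=15 (bin 001111); offset now 15 = byte 1 bit 7; 41 bits remain
Read 4: bits[15:18] width=3 -> value=2 (bin 010); offset now 18 = byte 2 bit 2; 38 bits remain
Read 5: bits[18:26] width=8 -> value=201 (bin 11001001); offset now 26 = byte 3 bit 2; 30 bits remain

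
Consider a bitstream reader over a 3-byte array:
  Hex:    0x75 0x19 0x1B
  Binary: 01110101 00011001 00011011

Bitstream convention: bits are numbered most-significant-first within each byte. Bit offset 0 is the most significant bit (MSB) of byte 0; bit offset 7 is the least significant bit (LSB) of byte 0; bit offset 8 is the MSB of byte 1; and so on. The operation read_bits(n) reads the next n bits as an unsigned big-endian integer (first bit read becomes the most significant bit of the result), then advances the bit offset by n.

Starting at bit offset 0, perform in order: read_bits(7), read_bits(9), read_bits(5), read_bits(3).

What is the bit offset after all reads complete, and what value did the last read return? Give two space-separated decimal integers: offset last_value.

Read 1: bits[0:7] width=7 -> value=58 (bin 0111010); offset now 7 = byte 0 bit 7; 17 bits remain
Read 2: bits[7:16] width=9 -> value=281 (bin 100011001); offset now 16 = byte 2 bit 0; 8 bits remain
Read 3: bits[16:21] width=5 -> value=3 (bin 00011); offset now 21 = byte 2 bit 5; 3 bits remain
Read 4: bits[21:24] width=3 -> value=3 (bin 011); offset now 24 = byte 3 bit 0; 0 bits remain

Answer: 24 3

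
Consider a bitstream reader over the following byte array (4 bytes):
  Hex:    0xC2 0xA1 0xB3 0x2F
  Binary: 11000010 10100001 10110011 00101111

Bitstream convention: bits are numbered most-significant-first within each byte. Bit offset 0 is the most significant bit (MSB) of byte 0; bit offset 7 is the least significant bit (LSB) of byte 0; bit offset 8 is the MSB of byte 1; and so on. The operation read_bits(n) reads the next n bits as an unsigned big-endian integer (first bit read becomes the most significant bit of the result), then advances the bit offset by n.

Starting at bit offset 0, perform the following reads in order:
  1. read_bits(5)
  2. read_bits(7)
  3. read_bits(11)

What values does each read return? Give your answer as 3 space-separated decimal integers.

Read 1: bits[0:5] width=5 -> value=24 (bin 11000); offset now 5 = byte 0 bit 5; 27 bits remain
Read 2: bits[5:12] width=7 -> value=42 (bin 0101010); offset now 12 = byte 1 bit 4; 20 bits remain
Read 3: bits[12:23] width=11 -> value=217 (bin 00011011001); offset now 23 = byte 2 bit 7; 9 bits remain

Answer: 24 42 217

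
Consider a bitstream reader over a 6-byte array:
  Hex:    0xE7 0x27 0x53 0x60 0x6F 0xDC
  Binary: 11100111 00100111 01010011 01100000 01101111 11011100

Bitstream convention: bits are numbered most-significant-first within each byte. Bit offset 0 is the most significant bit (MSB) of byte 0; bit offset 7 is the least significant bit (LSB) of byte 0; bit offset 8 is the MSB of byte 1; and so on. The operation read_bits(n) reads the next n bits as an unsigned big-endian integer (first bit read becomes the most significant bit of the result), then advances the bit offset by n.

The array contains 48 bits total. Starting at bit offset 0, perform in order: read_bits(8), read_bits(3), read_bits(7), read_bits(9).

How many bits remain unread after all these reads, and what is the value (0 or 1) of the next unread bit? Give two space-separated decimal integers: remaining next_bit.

Read 1: bits[0:8] width=8 -> value=231 (bin 11100111); offset now 8 = byte 1 bit 0; 40 bits remain
Read 2: bits[8:11] width=3 -> value=1 (bin 001); offset now 11 = byte 1 bit 3; 37 bits remain
Read 3: bits[11:18] width=7 -> value=29 (bin 0011101); offset now 18 = byte 2 bit 2; 30 bits remain
Read 4: bits[18:27] width=9 -> value=155 (bin 010011011); offset now 27 = byte 3 bit 3; 21 bits remain

Answer: 21 0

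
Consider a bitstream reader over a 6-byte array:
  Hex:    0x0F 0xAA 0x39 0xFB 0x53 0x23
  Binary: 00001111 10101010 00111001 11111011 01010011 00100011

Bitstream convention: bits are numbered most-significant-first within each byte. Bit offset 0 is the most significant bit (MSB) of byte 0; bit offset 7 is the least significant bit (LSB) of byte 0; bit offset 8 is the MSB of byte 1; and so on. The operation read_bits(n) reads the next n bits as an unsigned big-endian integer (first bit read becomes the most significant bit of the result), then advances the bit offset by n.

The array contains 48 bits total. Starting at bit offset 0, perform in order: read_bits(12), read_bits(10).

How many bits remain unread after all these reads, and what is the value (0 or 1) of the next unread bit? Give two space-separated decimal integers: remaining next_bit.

Read 1: bits[0:12] width=12 -> value=250 (bin 000011111010); offset now 12 = byte 1 bit 4; 36 bits remain
Read 2: bits[12:22] width=10 -> value=654 (bin 1010001110); offset now 22 = byte 2 bit 6; 26 bits remain

Answer: 26 0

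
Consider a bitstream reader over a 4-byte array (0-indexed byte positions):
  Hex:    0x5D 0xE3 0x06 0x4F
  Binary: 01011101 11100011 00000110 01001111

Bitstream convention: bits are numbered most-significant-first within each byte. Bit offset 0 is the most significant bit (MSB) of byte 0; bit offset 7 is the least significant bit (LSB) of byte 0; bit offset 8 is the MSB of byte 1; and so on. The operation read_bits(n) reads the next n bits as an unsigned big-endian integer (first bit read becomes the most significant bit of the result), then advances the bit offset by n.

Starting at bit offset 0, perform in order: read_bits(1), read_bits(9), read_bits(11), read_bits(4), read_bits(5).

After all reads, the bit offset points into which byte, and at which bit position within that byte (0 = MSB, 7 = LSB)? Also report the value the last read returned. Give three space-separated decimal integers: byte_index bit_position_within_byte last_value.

Read 1: bits[0:1] width=1 -> value=0 (bin 0); offset now 1 = byte 0 bit 1; 31 bits remain
Read 2: bits[1:10] width=9 -> value=375 (bin 101110111); offset now 10 = byte 1 bit 2; 22 bits remain
Read 3: bits[10:21] width=11 -> value=1120 (bin 10001100000); offset now 21 = byte 2 bit 5; 11 bits remain
Read 4: bits[21:25] width=4 -> value=12 (bin 1100); offset now 25 = byte 3 bit 1; 7 bits remain
Read 5: bits[25:30] width=5 -> value=19 (bin 10011); offset now 30 = byte 3 bit 6; 2 bits remain

Answer: 3 6 19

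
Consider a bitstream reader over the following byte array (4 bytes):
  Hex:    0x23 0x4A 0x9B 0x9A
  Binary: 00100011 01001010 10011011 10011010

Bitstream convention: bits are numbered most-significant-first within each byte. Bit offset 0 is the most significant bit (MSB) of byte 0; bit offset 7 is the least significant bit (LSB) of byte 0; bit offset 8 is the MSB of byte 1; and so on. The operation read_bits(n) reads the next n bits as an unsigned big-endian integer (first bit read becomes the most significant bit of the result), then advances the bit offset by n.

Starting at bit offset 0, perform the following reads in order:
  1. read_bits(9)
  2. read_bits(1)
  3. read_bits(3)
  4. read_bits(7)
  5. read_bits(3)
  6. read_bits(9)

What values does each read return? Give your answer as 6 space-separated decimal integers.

Read 1: bits[0:9] width=9 -> value=70 (bin 001000110); offset now 9 = byte 1 bit 1; 23 bits remain
Read 2: bits[9:10] width=1 -> value=1 (bin 1); offset now 10 = byte 1 bit 2; 22 bits remain
Read 3: bits[10:13] width=3 -> value=1 (bin 001); offset now 13 = byte 1 bit 5; 19 bits remain
Read 4: bits[13:20] width=7 -> value=41 (bin 0101001); offset now 20 = byte 2 bit 4; 12 bits remain
Read 5: bits[20:23] width=3 -> value=5 (bin 101); offset now 23 = byte 2 bit 7; 9 bits remain
Read 6: bits[23:32] width=9 -> value=410 (bin 110011010); offset now 32 = byte 4 bit 0; 0 bits remain

Answer: 70 1 1 41 5 410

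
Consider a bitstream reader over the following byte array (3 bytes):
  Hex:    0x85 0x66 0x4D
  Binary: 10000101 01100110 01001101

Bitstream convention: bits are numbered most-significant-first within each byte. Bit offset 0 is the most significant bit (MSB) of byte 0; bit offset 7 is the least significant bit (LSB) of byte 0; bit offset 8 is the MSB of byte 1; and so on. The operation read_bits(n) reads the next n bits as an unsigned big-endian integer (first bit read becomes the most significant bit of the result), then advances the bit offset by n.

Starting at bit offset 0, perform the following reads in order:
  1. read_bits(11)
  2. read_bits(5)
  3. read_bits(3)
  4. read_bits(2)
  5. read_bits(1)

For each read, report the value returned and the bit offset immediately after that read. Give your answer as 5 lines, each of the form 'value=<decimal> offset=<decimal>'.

Answer: value=1067 offset=11
value=6 offset=16
value=2 offset=19
value=1 offset=21
value=1 offset=22

Derivation:
Read 1: bits[0:11] width=11 -> value=1067 (bin 10000101011); offset now 11 = byte 1 bit 3; 13 bits remain
Read 2: bits[11:16] width=5 -> value=6 (bin 00110); offset now 16 = byte 2 bit 0; 8 bits remain
Read 3: bits[16:19] width=3 -> value=2 (bin 010); offset now 19 = byte 2 bit 3; 5 bits remain
Read 4: bits[19:21] width=2 -> value=1 (bin 01); offset now 21 = byte 2 bit 5; 3 bits remain
Read 5: bits[21:22] width=1 -> value=1 (bin 1); offset now 22 = byte 2 bit 6; 2 bits remain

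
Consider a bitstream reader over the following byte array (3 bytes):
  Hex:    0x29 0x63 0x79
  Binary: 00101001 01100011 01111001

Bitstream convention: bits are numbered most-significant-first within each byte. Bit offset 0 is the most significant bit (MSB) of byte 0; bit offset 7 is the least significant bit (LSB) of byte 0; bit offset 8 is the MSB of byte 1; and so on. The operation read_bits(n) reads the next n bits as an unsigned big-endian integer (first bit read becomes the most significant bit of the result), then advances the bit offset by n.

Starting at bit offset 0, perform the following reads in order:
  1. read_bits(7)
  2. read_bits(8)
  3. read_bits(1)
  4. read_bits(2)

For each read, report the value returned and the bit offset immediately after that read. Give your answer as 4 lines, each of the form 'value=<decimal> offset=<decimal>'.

Read 1: bits[0:7] width=7 -> value=20 (bin 0010100); offset now 7 = byte 0 bit 7; 17 bits remain
Read 2: bits[7:15] width=8 -> value=177 (bin 10110001); offset now 15 = byte 1 bit 7; 9 bits remain
Read 3: bits[15:16] width=1 -> value=1 (bin 1); offset now 16 = byte 2 bit 0; 8 bits remain
Read 4: bits[16:18] width=2 -> value=1 (bin 01); offset now 18 = byte 2 bit 2; 6 bits remain

Answer: value=20 offset=7
value=177 offset=15
value=1 offset=16
value=1 offset=18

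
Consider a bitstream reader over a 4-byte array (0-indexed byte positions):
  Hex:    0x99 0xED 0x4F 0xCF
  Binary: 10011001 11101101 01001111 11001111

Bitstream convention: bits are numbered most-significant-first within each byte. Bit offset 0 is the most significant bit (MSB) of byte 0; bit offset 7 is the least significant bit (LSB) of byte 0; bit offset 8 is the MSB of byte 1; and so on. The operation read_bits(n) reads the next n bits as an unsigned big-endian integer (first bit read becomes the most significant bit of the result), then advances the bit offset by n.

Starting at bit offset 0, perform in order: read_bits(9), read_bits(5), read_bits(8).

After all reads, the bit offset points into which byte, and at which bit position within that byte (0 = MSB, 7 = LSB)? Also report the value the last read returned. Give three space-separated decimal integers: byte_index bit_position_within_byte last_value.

Answer: 2 6 83

Derivation:
Read 1: bits[0:9] width=9 -> value=307 (bin 100110011); offset now 9 = byte 1 bit 1; 23 bits remain
Read 2: bits[9:14] width=5 -> value=27 (bin 11011); offset now 14 = byte 1 bit 6; 18 bits remain
Read 3: bits[14:22] width=8 -> value=83 (bin 01010011); offset now 22 = byte 2 bit 6; 10 bits remain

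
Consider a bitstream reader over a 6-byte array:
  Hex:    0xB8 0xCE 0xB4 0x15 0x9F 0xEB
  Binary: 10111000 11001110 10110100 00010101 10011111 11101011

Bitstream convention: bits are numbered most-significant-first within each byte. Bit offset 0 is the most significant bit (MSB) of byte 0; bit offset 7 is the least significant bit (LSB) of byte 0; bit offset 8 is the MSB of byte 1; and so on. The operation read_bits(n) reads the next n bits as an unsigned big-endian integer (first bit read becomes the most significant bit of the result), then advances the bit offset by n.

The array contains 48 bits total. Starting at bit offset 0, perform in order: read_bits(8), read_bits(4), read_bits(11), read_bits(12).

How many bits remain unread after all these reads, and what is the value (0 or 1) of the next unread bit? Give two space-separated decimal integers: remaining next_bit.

Read 1: bits[0:8] width=8 -> value=184 (bin 10111000); offset now 8 = byte 1 bit 0; 40 bits remain
Read 2: bits[8:12] width=4 -> value=12 (bin 1100); offset now 12 = byte 1 bit 4; 36 bits remain
Read 3: bits[12:23] width=11 -> value=1882 (bin 11101011010); offset now 23 = byte 2 bit 7; 25 bits remain
Read 4: bits[23:35] width=12 -> value=172 (bin 000010101100); offset now 35 = byte 4 bit 3; 13 bits remain

Answer: 13 1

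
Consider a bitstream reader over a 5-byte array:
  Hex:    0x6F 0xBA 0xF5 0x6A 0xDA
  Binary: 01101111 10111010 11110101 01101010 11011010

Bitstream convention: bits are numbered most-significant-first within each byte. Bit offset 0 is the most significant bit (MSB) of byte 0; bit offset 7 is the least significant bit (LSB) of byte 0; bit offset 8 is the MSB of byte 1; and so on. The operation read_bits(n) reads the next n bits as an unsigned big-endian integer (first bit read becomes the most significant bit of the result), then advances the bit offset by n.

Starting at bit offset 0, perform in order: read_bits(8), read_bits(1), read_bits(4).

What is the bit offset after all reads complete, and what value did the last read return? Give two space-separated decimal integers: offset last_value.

Answer: 13 7

Derivation:
Read 1: bits[0:8] width=8 -> value=111 (bin 01101111); offset now 8 = byte 1 bit 0; 32 bits remain
Read 2: bits[8:9] width=1 -> value=1 (bin 1); offset now 9 = byte 1 bit 1; 31 bits remain
Read 3: bits[9:13] width=4 -> value=7 (bin 0111); offset now 13 = byte 1 bit 5; 27 bits remain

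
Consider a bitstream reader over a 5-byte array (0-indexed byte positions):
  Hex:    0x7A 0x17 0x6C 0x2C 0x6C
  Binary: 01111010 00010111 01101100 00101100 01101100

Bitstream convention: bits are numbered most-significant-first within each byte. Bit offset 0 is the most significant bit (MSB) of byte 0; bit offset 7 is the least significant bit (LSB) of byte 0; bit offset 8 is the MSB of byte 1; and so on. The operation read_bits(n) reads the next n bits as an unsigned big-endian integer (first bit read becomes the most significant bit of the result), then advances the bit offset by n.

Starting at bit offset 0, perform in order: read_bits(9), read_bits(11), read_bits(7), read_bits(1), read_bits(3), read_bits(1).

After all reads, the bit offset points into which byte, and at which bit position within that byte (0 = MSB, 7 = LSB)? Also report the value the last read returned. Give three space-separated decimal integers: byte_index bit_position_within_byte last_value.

Answer: 4 0 0

Derivation:
Read 1: bits[0:9] width=9 -> value=244 (bin 011110100); offset now 9 = byte 1 bit 1; 31 bits remain
Read 2: bits[9:20] width=11 -> value=374 (bin 00101110110); offset now 20 = byte 2 bit 4; 20 bits remain
Read 3: bits[20:27] width=7 -> value=97 (bin 1100001); offset now 27 = byte 3 bit 3; 13 bits remain
Read 4: bits[27:28] width=1 -> value=0 (bin 0); offset now 28 = byte 3 bit 4; 12 bits remain
Read 5: bits[28:31] width=3 -> value=6 (bin 110); offset now 31 = byte 3 bit 7; 9 bits remain
Read 6: bits[31:32] width=1 -> value=0 (bin 0); offset now 32 = byte 4 bit 0; 8 bits remain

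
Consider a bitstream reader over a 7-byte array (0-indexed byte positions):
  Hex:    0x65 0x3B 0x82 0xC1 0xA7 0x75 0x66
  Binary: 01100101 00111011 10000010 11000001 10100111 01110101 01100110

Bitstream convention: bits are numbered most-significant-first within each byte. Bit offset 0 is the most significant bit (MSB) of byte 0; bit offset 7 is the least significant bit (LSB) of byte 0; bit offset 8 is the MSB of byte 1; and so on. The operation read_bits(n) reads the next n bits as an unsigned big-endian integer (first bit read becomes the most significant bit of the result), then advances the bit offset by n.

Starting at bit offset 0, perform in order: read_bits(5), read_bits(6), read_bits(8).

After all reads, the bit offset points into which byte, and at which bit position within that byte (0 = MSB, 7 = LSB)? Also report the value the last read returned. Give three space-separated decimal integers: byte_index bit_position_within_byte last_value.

Answer: 2 3 220

Derivation:
Read 1: bits[0:5] width=5 -> value=12 (bin 01100); offset now 5 = byte 0 bit 5; 51 bits remain
Read 2: bits[5:11] width=6 -> value=41 (bin 101001); offset now 11 = byte 1 bit 3; 45 bits remain
Read 3: bits[11:19] width=8 -> value=220 (bin 11011100); offset now 19 = byte 2 bit 3; 37 bits remain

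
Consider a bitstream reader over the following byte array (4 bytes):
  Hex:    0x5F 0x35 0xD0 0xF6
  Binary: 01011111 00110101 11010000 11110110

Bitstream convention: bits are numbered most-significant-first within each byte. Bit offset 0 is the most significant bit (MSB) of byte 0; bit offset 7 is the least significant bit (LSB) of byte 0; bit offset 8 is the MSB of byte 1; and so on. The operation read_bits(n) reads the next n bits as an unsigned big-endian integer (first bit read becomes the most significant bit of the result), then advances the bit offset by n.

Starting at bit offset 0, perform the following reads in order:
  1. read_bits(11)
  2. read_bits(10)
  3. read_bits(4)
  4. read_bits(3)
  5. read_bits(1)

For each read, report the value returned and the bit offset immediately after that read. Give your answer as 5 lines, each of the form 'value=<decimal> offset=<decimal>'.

Read 1: bits[0:11] width=11 -> value=761 (bin 01011111001); offset now 11 = byte 1 bit 3; 21 bits remain
Read 2: bits[11:21] width=10 -> value=698 (bin 1010111010); offset now 21 = byte 2 bit 5; 11 bits remain
Read 3: bits[21:25] width=4 -> value=1 (bin 0001); offset now 25 = byte 3 bit 1; 7 bits remain
Read 4: bits[25:28] width=3 -> value=7 (bin 111); offset now 28 = byte 3 bit 4; 4 bits remain
Read 5: bits[28:29] width=1 -> value=0 (bin 0); offset now 29 = byte 3 bit 5; 3 bits remain

Answer: value=761 offset=11
value=698 offset=21
value=1 offset=25
value=7 offset=28
value=0 offset=29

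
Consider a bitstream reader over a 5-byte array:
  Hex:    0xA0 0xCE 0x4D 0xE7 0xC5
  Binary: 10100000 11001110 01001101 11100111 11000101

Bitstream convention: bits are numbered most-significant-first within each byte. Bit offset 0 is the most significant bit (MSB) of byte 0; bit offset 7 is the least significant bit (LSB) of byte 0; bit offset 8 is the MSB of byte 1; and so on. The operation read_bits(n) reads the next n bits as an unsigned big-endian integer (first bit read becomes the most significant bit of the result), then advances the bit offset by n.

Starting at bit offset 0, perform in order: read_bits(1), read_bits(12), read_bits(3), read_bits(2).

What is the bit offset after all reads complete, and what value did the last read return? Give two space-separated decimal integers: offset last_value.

Read 1: bits[0:1] width=1 -> value=1 (bin 1); offset now 1 = byte 0 bit 1; 39 bits remain
Read 2: bits[1:13] width=12 -> value=1049 (bin 010000011001); offset now 13 = byte 1 bit 5; 27 bits remain
Read 3: bits[13:16] width=3 -> value=6 (bin 110); offset now 16 = byte 2 bit 0; 24 bits remain
Read 4: bits[16:18] width=2 -> value=1 (bin 01); offset now 18 = byte 2 bit 2; 22 bits remain

Answer: 18 1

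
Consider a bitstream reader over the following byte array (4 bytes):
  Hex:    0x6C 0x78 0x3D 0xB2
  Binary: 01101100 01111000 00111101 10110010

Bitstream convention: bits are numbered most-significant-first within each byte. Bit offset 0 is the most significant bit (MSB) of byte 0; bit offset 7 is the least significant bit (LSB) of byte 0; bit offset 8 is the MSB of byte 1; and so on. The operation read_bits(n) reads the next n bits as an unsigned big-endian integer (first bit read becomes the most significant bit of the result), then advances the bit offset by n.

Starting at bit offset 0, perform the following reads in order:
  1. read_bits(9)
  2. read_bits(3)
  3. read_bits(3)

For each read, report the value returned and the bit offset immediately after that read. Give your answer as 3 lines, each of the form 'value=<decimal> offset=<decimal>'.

Answer: value=216 offset=9
value=7 offset=12
value=4 offset=15

Derivation:
Read 1: bits[0:9] width=9 -> value=216 (bin 011011000); offset now 9 = byte 1 bit 1; 23 bits remain
Read 2: bits[9:12] width=3 -> value=7 (bin 111); offset now 12 = byte 1 bit 4; 20 bits remain
Read 3: bits[12:15] width=3 -> value=4 (bin 100); offset now 15 = byte 1 bit 7; 17 bits remain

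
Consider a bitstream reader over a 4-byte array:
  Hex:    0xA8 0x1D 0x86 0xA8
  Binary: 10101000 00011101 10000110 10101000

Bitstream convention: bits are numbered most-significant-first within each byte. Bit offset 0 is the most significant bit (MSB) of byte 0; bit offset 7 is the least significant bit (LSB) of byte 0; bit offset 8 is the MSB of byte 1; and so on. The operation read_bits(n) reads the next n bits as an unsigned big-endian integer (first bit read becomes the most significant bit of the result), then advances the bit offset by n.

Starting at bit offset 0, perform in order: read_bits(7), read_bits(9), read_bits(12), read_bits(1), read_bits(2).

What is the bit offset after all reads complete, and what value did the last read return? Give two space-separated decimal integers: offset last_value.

Read 1: bits[0:7] width=7 -> value=84 (bin 1010100); offset now 7 = byte 0 bit 7; 25 bits remain
Read 2: bits[7:16] width=9 -> value=29 (bin 000011101); offset now 16 = byte 2 bit 0; 16 bits remain
Read 3: bits[16:28] width=12 -> value=2154 (bin 100001101010); offset now 28 = byte 3 bit 4; 4 bits remain
Read 4: bits[28:29] width=1 -> value=1 (bin 1); offset now 29 = byte 3 bit 5; 3 bits remain
Read 5: bits[29:31] width=2 -> value=0 (bin 00); offset now 31 = byte 3 bit 7; 1 bits remain

Answer: 31 0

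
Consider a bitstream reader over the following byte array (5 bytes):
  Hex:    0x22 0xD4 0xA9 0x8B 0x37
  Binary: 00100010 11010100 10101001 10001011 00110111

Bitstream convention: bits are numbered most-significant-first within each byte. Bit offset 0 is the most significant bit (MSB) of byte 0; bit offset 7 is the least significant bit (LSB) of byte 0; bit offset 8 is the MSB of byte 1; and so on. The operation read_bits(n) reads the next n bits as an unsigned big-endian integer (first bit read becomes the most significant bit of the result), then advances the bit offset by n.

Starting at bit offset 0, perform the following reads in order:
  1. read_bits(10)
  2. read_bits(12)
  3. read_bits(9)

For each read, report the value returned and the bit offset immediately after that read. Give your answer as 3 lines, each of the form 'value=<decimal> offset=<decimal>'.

Read 1: bits[0:10] width=10 -> value=139 (bin 0010001011); offset now 10 = byte 1 bit 2; 30 bits remain
Read 2: bits[10:22] width=12 -> value=1322 (bin 010100101010); offset now 22 = byte 2 bit 6; 18 bits remain
Read 3: bits[22:31] width=9 -> value=197 (bin 011000101); offset now 31 = byte 3 bit 7; 9 bits remain

Answer: value=139 offset=10
value=1322 offset=22
value=197 offset=31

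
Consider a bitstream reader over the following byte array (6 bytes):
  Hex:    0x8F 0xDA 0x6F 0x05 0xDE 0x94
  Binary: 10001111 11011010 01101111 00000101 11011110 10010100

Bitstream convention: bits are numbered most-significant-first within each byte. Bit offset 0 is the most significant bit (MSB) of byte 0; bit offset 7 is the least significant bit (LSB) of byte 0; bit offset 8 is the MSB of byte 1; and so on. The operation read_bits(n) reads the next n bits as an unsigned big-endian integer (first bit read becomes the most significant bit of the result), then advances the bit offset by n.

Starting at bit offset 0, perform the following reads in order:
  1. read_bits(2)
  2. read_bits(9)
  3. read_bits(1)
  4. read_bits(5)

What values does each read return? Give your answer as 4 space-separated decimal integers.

Read 1: bits[0:2] width=2 -> value=2 (bin 10); offset now 2 = byte 0 bit 2; 46 bits remain
Read 2: bits[2:11] width=9 -> value=126 (bin 001111110); offset now 11 = byte 1 bit 3; 37 bits remain
Read 3: bits[11:12] width=1 -> value=1 (bin 1); offset now 12 = byte 1 bit 4; 36 bits remain
Read 4: bits[12:17] width=5 -> value=20 (bin 10100); offset now 17 = byte 2 bit 1; 31 bits remain

Answer: 2 126 1 20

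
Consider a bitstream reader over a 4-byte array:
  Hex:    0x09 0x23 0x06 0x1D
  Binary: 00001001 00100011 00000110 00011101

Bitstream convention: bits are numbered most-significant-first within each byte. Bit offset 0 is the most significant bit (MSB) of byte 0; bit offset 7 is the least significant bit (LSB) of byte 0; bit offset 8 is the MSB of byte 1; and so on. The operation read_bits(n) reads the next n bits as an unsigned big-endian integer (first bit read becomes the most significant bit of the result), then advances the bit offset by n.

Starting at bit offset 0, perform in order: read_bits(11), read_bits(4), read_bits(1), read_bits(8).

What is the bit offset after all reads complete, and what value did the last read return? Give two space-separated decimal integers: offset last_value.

Answer: 24 6

Derivation:
Read 1: bits[0:11] width=11 -> value=73 (bin 00001001001); offset now 11 = byte 1 bit 3; 21 bits remain
Read 2: bits[11:15] width=4 -> value=1 (bin 0001); offset now 15 = byte 1 bit 7; 17 bits remain
Read 3: bits[15:16] width=1 -> value=1 (bin 1); offset now 16 = byte 2 bit 0; 16 bits remain
Read 4: bits[16:24] width=8 -> value=6 (bin 00000110); offset now 24 = byte 3 bit 0; 8 bits remain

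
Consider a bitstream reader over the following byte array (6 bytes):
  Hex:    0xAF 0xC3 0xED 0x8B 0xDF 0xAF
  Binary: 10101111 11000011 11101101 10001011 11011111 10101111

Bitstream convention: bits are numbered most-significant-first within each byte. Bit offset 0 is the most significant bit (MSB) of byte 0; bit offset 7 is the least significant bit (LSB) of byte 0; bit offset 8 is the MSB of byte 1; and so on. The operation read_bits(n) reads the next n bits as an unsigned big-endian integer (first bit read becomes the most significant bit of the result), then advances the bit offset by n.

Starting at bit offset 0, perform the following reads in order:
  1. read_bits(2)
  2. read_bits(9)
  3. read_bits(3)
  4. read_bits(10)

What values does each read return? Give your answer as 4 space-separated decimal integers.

Read 1: bits[0:2] width=2 -> value=2 (bin 10); offset now 2 = byte 0 bit 2; 46 bits remain
Read 2: bits[2:11] width=9 -> value=382 (bin 101111110); offset now 11 = byte 1 bit 3; 37 bits remain
Read 3: bits[11:14] width=3 -> value=0 (bin 000); offset now 14 = byte 1 bit 6; 34 bits remain
Read 4: bits[14:24] width=10 -> value=1005 (bin 1111101101); offset now 24 = byte 3 bit 0; 24 bits remain

Answer: 2 382 0 1005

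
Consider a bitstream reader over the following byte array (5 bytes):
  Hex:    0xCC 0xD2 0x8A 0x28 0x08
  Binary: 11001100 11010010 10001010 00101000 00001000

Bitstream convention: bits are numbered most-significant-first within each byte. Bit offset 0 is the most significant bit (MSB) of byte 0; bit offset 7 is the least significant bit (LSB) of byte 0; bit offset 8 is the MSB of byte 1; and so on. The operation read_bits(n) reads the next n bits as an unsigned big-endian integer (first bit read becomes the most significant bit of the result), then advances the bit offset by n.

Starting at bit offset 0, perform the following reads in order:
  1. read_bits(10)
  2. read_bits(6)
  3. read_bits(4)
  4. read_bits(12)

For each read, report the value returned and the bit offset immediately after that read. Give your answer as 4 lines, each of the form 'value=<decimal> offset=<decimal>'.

Read 1: bits[0:10] width=10 -> value=819 (bin 1100110011); offset now 10 = byte 1 bit 2; 30 bits remain
Read 2: bits[10:16] width=6 -> value=18 (bin 010010); offset now 16 = byte 2 bit 0; 24 bits remain
Read 3: bits[16:20] width=4 -> value=8 (bin 1000); offset now 20 = byte 2 bit 4; 20 bits remain
Read 4: bits[20:32] width=12 -> value=2600 (bin 101000101000); offset now 32 = byte 4 bit 0; 8 bits remain

Answer: value=819 offset=10
value=18 offset=16
value=8 offset=20
value=2600 offset=32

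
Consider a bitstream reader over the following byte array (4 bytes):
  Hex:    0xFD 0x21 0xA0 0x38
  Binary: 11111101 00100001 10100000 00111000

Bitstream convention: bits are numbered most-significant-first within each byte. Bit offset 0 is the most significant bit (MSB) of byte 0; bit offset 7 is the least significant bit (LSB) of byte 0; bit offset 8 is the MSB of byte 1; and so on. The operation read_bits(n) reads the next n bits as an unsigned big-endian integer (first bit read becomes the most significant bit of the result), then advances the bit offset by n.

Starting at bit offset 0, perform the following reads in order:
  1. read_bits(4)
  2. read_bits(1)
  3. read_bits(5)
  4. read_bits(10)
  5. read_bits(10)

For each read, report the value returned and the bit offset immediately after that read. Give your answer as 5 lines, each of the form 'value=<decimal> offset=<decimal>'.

Read 1: bits[0:4] width=4 -> value=15 (bin 1111); offset now 4 = byte 0 bit 4; 28 bits remain
Read 2: bits[4:5] width=1 -> value=1 (bin 1); offset now 5 = byte 0 bit 5; 27 bits remain
Read 3: bits[5:10] width=5 -> value=20 (bin 10100); offset now 10 = byte 1 bit 2; 22 bits remain
Read 4: bits[10:20] width=10 -> value=538 (bin 1000011010); offset now 20 = byte 2 bit 4; 12 bits remain
Read 5: bits[20:30] width=10 -> value=14 (bin 0000001110); offset now 30 = byte 3 bit 6; 2 bits remain

Answer: value=15 offset=4
value=1 offset=5
value=20 offset=10
value=538 offset=20
value=14 offset=30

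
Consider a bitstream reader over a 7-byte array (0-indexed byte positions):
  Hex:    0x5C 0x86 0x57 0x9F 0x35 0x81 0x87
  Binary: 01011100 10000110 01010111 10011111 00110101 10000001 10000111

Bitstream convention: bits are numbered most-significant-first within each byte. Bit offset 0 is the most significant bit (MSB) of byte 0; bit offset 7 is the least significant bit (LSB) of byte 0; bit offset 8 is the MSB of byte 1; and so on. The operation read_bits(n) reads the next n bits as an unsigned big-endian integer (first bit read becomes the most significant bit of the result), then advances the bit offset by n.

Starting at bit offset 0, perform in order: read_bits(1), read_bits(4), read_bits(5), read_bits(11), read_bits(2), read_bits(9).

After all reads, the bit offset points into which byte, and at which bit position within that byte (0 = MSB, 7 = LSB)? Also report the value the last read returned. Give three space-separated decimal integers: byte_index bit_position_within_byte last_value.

Read 1: bits[0:1] width=1 -> value=0 (bin 0); offset now 1 = byte 0 bit 1; 55 bits remain
Read 2: bits[1:5] width=4 -> value=11 (bin 1011); offset now 5 = byte 0 bit 5; 51 bits remain
Read 3: bits[5:10] width=5 -> value=18 (bin 10010); offset now 10 = byte 1 bit 2; 46 bits remain
Read 4: bits[10:21] width=11 -> value=202 (bin 00011001010); offset now 21 = byte 2 bit 5; 35 bits remain
Read 5: bits[21:23] width=2 -> value=3 (bin 11); offset now 23 = byte 2 bit 7; 33 bits remain
Read 6: bits[23:32] width=9 -> value=415 (bin 110011111); offset now 32 = byte 4 bit 0; 24 bits remain

Answer: 4 0 415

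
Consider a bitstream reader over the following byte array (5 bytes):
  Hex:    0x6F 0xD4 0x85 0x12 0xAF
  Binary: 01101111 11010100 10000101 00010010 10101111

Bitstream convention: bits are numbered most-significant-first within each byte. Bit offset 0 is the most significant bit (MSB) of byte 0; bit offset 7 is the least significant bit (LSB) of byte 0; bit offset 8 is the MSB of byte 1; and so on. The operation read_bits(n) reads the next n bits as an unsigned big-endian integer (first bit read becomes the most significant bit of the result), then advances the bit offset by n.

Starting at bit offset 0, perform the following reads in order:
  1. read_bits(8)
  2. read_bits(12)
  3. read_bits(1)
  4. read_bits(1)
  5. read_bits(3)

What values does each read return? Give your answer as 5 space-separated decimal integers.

Answer: 111 3400 0 1 2

Derivation:
Read 1: bits[0:8] width=8 -> value=111 (bin 01101111); offset now 8 = byte 1 bit 0; 32 bits remain
Read 2: bits[8:20] width=12 -> value=3400 (bin 110101001000); offset now 20 = byte 2 bit 4; 20 bits remain
Read 3: bits[20:21] width=1 -> value=0 (bin 0); offset now 21 = byte 2 bit 5; 19 bits remain
Read 4: bits[21:22] width=1 -> value=1 (bin 1); offset now 22 = byte 2 bit 6; 18 bits remain
Read 5: bits[22:25] width=3 -> value=2 (bin 010); offset now 25 = byte 3 bit 1; 15 bits remain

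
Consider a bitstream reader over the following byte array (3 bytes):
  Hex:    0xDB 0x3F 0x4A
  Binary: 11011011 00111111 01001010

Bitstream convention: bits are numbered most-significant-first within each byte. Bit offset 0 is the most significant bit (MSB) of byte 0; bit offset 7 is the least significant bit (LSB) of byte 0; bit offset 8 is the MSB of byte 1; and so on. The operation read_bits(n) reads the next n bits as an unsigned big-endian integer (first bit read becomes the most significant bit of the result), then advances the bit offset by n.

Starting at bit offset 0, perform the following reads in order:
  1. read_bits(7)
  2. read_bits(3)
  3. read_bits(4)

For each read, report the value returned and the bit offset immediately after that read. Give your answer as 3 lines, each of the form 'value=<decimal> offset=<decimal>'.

Read 1: bits[0:7] width=7 -> value=109 (bin 1101101); offset now 7 = byte 0 bit 7; 17 bits remain
Read 2: bits[7:10] width=3 -> value=4 (bin 100); offset now 10 = byte 1 bit 2; 14 bits remain
Read 3: bits[10:14] width=4 -> value=15 (bin 1111); offset now 14 = byte 1 bit 6; 10 bits remain

Answer: value=109 offset=7
value=4 offset=10
value=15 offset=14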